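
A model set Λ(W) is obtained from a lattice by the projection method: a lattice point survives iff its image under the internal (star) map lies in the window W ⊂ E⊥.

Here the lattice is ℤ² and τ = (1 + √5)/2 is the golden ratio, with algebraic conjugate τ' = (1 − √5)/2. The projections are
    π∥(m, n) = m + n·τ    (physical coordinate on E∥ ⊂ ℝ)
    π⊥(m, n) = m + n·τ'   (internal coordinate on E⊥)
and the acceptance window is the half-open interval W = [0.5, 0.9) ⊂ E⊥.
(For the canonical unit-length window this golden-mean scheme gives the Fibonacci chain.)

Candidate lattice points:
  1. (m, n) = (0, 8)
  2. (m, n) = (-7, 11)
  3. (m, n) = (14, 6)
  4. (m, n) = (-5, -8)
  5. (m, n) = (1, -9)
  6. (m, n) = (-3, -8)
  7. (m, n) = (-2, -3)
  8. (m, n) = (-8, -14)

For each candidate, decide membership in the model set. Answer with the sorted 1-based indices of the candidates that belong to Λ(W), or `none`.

8

Numerically τ ≈ 1.61803 and τ' = −1/τ ≈ -0.61803.
candidate 1: (m,n)=(0,8) → π∥ = 0+8·τ ≈ 12.94427, π⊥ = 0+8·τ' ≈ -4.94427 ∉ [0.5, 0.9) ⇒ out
candidate 2: (m,n)=(-7,11) → π∥ = -7+11·τ ≈ 10.79837, π⊥ = -7+11·τ' ≈ -13.79837 ∉ [0.5, 0.9) ⇒ out
candidate 3: (m,n)=(14,6) → π∥ = 14+6·τ ≈ 23.70820, π⊥ = 14+6·τ' ≈ 10.29180 ∉ [0.5, 0.9) ⇒ out
candidate 4: (m,n)=(-5,-8) → π∥ = -5-8·τ ≈ -17.94427, π⊥ = -5-8·τ' ≈ -0.05573 ∉ [0.5, 0.9) ⇒ out
candidate 5: (m,n)=(1,-9) → π∥ = 1-9·τ ≈ -13.56231, π⊥ = 1-9·τ' ≈ 6.56231 ∉ [0.5, 0.9) ⇒ out
candidate 6: (m,n)=(-3,-8) → π∥ = -3-8·τ ≈ -15.94427, π⊥ = -3-8·τ' ≈ 1.94427 ∉ [0.5, 0.9) ⇒ out
candidate 7: (m,n)=(-2,-3) → π∥ = -2-3·τ ≈ -6.85410, π⊥ = -2-3·τ' ≈ -0.14590 ∉ [0.5, 0.9) ⇒ out
candidate 8: (m,n)=(-8,-14) → π∥ = -8-14·τ ≈ -30.65248, π⊥ = -8-14·τ' ≈ 0.65248 ∈ [0.5, 0.9) ⇒ IN Λ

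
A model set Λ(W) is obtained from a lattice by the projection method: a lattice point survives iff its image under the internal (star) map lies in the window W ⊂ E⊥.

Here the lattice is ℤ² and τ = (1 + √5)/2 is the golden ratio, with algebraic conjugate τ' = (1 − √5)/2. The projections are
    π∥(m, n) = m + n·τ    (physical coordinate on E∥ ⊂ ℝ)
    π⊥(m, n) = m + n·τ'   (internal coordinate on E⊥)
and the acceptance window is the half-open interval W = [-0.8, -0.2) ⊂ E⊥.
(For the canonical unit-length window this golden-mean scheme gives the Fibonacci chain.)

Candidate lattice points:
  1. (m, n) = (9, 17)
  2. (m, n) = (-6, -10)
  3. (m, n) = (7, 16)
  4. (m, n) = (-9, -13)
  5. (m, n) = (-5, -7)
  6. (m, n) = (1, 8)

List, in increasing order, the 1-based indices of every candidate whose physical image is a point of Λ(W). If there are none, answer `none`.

τ' = (1−√5)/2 ≈ -0.61803.
#1 (9,17): internal coord 9 + (17)·τ' = -1.50658; -1.50658 ∉ [-0.8, -0.2) → out
#2 (-6,-10): internal coord -6 + (-10)·τ' = +0.18034; +0.18034 ∉ [-0.8, -0.2) → out
#3 (7,16): internal coord 7 + (16)·τ' = -2.88854; -2.88854 ∉ [-0.8, -0.2) → out
#4 (-9,-13): internal coord -9 + (-13)·τ' = -0.96556; -0.96556 ∉ [-0.8, -0.2) → out
#5 (-5,-7): internal coord -5 + (-7)·τ' = -0.67376; -0.67376 ∈ [-0.8, -0.2) → IN Λ
#6 (1,8): internal coord 1 + (8)·τ' = -3.94427; -3.94427 ∉ [-0.8, -0.2) → out

5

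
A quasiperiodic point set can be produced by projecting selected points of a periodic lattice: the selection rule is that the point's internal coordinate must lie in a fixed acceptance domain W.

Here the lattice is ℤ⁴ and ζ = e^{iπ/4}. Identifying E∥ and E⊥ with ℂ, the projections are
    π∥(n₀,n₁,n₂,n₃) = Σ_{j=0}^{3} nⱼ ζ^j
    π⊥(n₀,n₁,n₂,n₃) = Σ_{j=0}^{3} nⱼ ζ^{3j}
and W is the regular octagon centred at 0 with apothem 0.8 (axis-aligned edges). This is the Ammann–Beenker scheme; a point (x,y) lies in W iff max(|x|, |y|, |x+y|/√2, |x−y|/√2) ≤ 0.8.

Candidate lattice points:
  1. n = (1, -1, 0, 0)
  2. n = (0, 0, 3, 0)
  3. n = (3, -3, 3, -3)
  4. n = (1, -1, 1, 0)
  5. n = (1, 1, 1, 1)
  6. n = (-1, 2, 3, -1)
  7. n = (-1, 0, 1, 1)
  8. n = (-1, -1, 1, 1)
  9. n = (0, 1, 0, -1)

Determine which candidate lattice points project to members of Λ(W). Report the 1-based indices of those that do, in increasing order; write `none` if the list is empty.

7

Internal map: ζ^{3j} for j=0..3 gives (1,0), (−√2/2,√2/2), (0,−1), (√2/2,√2/2).
#1 (1, -1, 0, 0): internal (1.70711, -0.70711); octagon support 1.70711 vs apothem 0.8 → ∉ W
#2 (0, 0, 3, 0): internal (0.00000, -3.00000); octagon support 3.00000 vs apothem 0.8 → ∉ W
#3 (3, -3, 3, -3): internal (3.00000, -7.24264); octagon support 7.24264 vs apothem 0.8 → ∉ W
#4 (1, -1, 1, 0): internal (1.70711, -1.70711); octagon support 2.41421 vs apothem 0.8 → ∉ W
#5 (1, 1, 1, 1): internal (1.00000, 0.41421); octagon support 1.00000 vs apothem 0.8 → ∉ W
#6 (-1, 2, 3, -1): internal (-3.12132, -2.29289); octagon support 3.82843 vs apothem 0.8 → ∉ W
#7 (-1, 0, 1, 1): internal (-0.29289, -0.29289); octagon support 0.41421 vs apothem 0.8 → ∈ W
#8 (-1, -1, 1, 1): internal (0.41421, -1.00000); octagon support 1.00000 vs apothem 0.8 → ∉ W
#9 (0, 1, 0, -1): internal (-1.41421, 0.00000); octagon support 1.41421 vs apothem 0.8 → ∉ W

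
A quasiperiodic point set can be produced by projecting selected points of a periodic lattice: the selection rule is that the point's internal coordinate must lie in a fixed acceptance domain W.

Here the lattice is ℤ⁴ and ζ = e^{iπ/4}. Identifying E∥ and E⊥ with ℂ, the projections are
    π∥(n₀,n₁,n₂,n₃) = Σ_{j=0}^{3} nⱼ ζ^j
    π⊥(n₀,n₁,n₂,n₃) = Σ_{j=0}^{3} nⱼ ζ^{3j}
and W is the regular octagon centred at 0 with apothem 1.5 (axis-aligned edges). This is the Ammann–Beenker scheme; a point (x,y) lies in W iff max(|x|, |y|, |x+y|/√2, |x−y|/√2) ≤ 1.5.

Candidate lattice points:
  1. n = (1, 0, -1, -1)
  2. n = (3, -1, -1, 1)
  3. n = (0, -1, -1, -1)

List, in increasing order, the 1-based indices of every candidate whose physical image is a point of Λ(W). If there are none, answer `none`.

Internal map: ζ^{3j} for j=0..3 gives (1,0), (−√2/2,√2/2), (0,−1), (√2/2,√2/2).
#1 (1, 0, -1, -1): internal (0.2929, 0.2929); octagon support 0.4142 vs apothem 1.5 → ∈ W
#2 (3, -1, -1, 1): internal (4.4142, 1.0000); octagon support 4.4142 vs apothem 1.5 → ∉ W
#3 (0, -1, -1, -1): internal (0.0000, -0.4142); octagon support 0.4142 vs apothem 1.5 → ∈ W

1, 3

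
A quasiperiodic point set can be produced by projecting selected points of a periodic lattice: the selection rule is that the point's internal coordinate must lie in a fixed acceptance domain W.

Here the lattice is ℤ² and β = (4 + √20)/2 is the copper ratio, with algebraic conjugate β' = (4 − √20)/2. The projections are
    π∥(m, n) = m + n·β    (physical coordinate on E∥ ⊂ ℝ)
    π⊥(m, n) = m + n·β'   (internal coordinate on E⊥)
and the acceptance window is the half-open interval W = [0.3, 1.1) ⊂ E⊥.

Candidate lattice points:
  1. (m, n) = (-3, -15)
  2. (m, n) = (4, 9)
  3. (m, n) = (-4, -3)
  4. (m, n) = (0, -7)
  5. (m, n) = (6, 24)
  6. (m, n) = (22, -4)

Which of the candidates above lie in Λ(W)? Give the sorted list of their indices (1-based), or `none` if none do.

β' = (4−√20)/2 ≈ -0.23607.
#1 (-3,-15): internal coord -3 + (-15)·β' = +0.54102; +0.54102 ∈ [0.3, 1.1) → IN Λ
#2 (4,9): internal coord 4 + (9)·β' = +1.87539; +1.87539 ∉ [0.3, 1.1) → out
#3 (-4,-3): internal coord -4 + (-3)·β' = -3.29180; -3.29180 ∉ [0.3, 1.1) → out
#4 (0,-7): internal coord 0 + (-7)·β' = +1.65248; +1.65248 ∉ [0.3, 1.1) → out
#5 (6,24): internal coord 6 + (24)·β' = +0.33437; +0.33437 ∈ [0.3, 1.1) → IN Λ
#6 (22,-4): internal coord 22 + (-4)·β' = +22.94427; +22.94427 ∉ [0.3, 1.1) → out

1, 5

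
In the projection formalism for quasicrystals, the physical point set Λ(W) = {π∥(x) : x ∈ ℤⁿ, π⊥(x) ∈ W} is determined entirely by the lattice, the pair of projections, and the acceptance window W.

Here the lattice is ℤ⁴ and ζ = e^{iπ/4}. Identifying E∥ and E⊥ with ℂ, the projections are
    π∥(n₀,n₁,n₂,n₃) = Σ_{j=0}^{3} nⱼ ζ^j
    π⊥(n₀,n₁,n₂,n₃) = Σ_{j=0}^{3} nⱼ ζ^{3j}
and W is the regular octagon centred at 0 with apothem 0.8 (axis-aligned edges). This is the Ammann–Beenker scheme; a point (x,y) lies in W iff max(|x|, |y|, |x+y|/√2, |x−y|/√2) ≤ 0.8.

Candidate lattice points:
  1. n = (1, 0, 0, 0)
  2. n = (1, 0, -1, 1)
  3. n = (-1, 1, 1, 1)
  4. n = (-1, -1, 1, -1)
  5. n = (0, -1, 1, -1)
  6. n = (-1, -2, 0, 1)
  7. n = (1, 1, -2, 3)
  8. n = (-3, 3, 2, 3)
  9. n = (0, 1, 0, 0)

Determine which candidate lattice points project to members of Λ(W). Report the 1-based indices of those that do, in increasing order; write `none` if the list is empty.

none

Internal map: ζ^{3j} for j=0..3 gives (1,0), (−√2/2,√2/2), (0,−1), (√2/2,√2/2).
candidate 1: n = (1, 0, 0, 0) → π⊥ ≈ (+1.0000, +0.0000); max(|x|,|y|,|x±y|/√2) = 1.0000 > 0.8 ⇒ ∉ W
candidate 2: n = (1, 0, -1, 1) → π⊥ ≈ (+1.7071, +1.7071); max(|x|,|y|,|x±y|/√2) = 2.4142 > 0.8 ⇒ ∉ W
candidate 3: n = (-1, 1, 1, 1) → π⊥ ≈ (-1.0000, +0.4142); max(|x|,|y|,|x±y|/√2) = 1.0000 > 0.8 ⇒ ∉ W
candidate 4: n = (-1, -1, 1, -1) → π⊥ ≈ (-1.0000, -2.4142); max(|x|,|y|,|x±y|/√2) = 2.4142 > 0.8 ⇒ ∉ W
candidate 5: n = (0, -1, 1, -1) → π⊥ ≈ (+0.0000, -2.4142); max(|x|,|y|,|x±y|/√2) = 2.4142 > 0.8 ⇒ ∉ W
candidate 6: n = (-1, -2, 0, 1) → π⊥ ≈ (+1.1213, -0.7071); max(|x|,|y|,|x±y|/√2) = 1.2929 > 0.8 ⇒ ∉ W
candidate 7: n = (1, 1, -2, 3) → π⊥ ≈ (+2.4142, +4.8284); max(|x|,|y|,|x±y|/√2) = 5.1213 > 0.8 ⇒ ∉ W
candidate 8: n = (-3, 3, 2, 3) → π⊥ ≈ (-3.0000, +2.2426); max(|x|,|y|,|x±y|/√2) = 3.7071 > 0.8 ⇒ ∉ W
candidate 9: n = (0, 1, 0, 0) → π⊥ ≈ (-0.7071, +0.7071); max(|x|,|y|,|x±y|/√2) = 1.0000 > 0.8 ⇒ ∉ W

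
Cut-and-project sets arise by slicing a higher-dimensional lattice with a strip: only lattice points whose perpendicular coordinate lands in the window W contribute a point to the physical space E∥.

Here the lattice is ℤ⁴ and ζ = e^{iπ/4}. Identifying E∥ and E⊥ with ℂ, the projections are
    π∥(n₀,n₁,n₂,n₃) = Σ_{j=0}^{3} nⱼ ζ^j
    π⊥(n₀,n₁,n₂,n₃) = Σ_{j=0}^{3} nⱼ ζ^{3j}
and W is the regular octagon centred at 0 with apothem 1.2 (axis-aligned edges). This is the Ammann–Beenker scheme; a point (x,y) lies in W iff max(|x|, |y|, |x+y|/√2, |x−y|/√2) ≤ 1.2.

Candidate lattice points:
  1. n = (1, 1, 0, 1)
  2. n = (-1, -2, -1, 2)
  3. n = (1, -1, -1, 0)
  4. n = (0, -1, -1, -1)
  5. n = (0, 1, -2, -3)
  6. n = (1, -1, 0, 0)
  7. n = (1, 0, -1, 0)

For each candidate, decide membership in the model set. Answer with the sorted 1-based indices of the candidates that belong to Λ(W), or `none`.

4

Internal map: ζ^{3j} for j=0..3 gives (1,0), (−√2/2,√2/2), (0,−1), (√2/2,√2/2).
#1 (1, 1, 0, 1): internal (1.00000, 1.41421); octagon support 1.70711 vs apothem 1.2 → ∉ W
#2 (-1, -2, -1, 2): internal (1.82843, 1.00000); octagon support 2.00000 vs apothem 1.2 → ∉ W
#3 (1, -1, -1, 0): internal (1.70711, 0.29289); octagon support 1.70711 vs apothem 1.2 → ∉ W
#4 (0, -1, -1, -1): internal (0.00000, -0.41421); octagon support 0.41421 vs apothem 1.2 → ∈ W
#5 (0, 1, -2, -3): internal (-2.82843, 0.58579); octagon support 2.82843 vs apothem 1.2 → ∉ W
#6 (1, -1, 0, 0): internal (1.70711, -0.70711); octagon support 1.70711 vs apothem 1.2 → ∉ W
#7 (1, 0, -1, 0): internal (1.00000, 1.00000); octagon support 1.41421 vs apothem 1.2 → ∉ W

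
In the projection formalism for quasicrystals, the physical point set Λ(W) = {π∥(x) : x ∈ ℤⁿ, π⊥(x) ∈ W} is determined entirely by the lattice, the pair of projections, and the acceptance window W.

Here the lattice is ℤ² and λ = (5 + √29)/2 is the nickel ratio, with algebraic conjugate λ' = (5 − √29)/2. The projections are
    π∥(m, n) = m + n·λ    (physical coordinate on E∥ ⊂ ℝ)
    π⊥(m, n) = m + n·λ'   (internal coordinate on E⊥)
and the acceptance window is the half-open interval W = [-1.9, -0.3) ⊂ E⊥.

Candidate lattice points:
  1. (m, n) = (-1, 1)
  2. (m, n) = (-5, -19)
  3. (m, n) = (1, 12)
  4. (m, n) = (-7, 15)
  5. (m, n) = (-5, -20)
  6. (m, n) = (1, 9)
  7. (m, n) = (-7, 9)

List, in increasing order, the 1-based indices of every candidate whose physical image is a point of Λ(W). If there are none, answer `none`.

1, 2, 3, 5, 6

λ' = (5−√29)/2 ≈ -0.19258.
#1 (-1,1): internal coord -1 + (1)·λ' = -1.19258; -1.19258 ∈ [-1.9, -0.3) → IN Λ
#2 (-5,-19): internal coord -5 + (-19)·λ' = -1.34093; -1.34093 ∈ [-1.9, -0.3) → IN Λ
#3 (1,12): internal coord 1 + (12)·λ' = -1.31099; -1.31099 ∈ [-1.9, -0.3) → IN Λ
#4 (-7,15): internal coord -7 + (15)·λ' = -9.88874; -9.88874 ∉ [-1.9, -0.3) → out
#5 (-5,-20): internal coord -5 + (-20)·λ' = -1.14835; -1.14835 ∈ [-1.9, -0.3) → IN Λ
#6 (1,9): internal coord 1 + (9)·λ' = -0.73324; -0.73324 ∈ [-1.9, -0.3) → IN Λ
#7 (-7,9): internal coord -7 + (9)·λ' = -8.73324; -8.73324 ∉ [-1.9, -0.3) → out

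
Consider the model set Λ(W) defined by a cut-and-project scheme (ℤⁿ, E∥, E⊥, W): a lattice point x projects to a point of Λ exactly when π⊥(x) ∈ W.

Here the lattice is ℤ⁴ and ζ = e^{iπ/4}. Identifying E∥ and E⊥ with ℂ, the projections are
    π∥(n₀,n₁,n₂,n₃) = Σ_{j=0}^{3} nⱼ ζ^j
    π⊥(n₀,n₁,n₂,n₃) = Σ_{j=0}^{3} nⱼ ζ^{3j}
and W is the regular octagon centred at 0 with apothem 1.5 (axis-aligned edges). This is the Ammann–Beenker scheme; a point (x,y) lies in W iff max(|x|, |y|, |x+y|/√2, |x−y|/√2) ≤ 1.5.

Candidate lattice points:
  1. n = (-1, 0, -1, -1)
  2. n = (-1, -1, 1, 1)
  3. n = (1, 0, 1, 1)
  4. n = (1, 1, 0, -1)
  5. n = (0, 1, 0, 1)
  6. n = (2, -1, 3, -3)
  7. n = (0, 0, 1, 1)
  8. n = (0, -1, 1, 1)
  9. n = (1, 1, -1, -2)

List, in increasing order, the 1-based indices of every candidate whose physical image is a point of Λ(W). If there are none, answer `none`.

With ζ = e^{iπ/4} the internal vectors are ζ^0,ζ^3,ζ^6,ζ^9.
candidate 1: n = (-1, 0, -1, -1) → π⊥ ≈ (-1.707107, +0.292893); max(|x|,|y|,|x±y|/√2) = 1.707107 > 1.5 ⇒ ∉ W
candidate 2: n = (-1, -1, 1, 1) → π⊥ ≈ (+0.414214, -1.000000); max(|x|,|y|,|x±y|/√2) = 1.000000 ≤ 1.5 ⇒ ∈ W
candidate 3: n = (1, 0, 1, 1) → π⊥ ≈ (+1.707107, -0.292893); max(|x|,|y|,|x±y|/√2) = 1.707107 > 1.5 ⇒ ∉ W
candidate 4: n = (1, 1, 0, -1) → π⊥ ≈ (-0.414214, +0.000000); max(|x|,|y|,|x±y|/√2) = 0.414214 ≤ 1.5 ⇒ ∈ W
candidate 5: n = (0, 1, 0, 1) → π⊥ ≈ (+0.000000, +1.414214); max(|x|,|y|,|x±y|/√2) = 1.414214 ≤ 1.5 ⇒ ∈ W
candidate 6: n = (2, -1, 3, -3) → π⊥ ≈ (+0.585786, -5.828427); max(|x|,|y|,|x±y|/√2) = 5.828427 > 1.5 ⇒ ∉ W
candidate 7: n = (0, 0, 1, 1) → π⊥ ≈ (+0.707107, -0.292893); max(|x|,|y|,|x±y|/√2) = 0.707107 ≤ 1.5 ⇒ ∈ W
candidate 8: n = (0, -1, 1, 1) → π⊥ ≈ (+1.414214, -1.000000); max(|x|,|y|,|x±y|/√2) = 1.707107 > 1.5 ⇒ ∉ W
candidate 9: n = (1, 1, -1, -2) → π⊥ ≈ (-1.121320, +0.292893); max(|x|,|y|,|x±y|/√2) = 1.121320 ≤ 1.5 ⇒ ∈ W

2, 4, 5, 7, 9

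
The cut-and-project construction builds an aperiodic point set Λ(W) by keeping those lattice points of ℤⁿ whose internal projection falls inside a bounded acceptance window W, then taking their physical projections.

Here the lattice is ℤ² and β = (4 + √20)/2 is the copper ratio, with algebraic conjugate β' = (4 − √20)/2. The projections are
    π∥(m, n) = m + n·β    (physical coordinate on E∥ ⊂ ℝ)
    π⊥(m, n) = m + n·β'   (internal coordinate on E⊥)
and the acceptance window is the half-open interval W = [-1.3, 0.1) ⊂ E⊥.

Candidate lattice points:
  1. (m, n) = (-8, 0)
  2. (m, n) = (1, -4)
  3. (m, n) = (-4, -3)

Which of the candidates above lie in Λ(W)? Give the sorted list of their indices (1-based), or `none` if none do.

β' = (4−√20)/2 ≈ -0.236068.
candidate 1: (m,n)=(-8,0) → π∥ = -8+0·β ≈ -8.000000, π⊥ = -8+0·β' ≈ -8.000000 ∉ [-1.3, 0.1) ⇒ out
candidate 2: (m,n)=(1,-4) → π∥ = 1-4·β ≈ -15.944272, π⊥ = 1-4·β' ≈ 1.944272 ∉ [-1.3, 0.1) ⇒ out
candidate 3: (m,n)=(-4,-3) → π∥ = -4-3·β ≈ -16.708204, π⊥ = -4-3·β' ≈ -3.291796 ∉ [-1.3, 0.1) ⇒ out

none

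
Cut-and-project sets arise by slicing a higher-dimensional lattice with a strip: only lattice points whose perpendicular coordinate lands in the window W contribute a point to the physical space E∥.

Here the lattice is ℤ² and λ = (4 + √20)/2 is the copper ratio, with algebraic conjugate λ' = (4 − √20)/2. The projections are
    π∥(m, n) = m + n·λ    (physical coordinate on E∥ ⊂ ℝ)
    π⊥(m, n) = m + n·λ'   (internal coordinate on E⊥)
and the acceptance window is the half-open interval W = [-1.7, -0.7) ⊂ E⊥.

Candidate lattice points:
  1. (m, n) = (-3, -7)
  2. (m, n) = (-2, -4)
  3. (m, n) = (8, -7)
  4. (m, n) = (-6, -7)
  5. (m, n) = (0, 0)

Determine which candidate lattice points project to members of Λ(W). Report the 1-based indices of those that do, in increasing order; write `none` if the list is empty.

1, 2

Compute λ' = (4−√20)/2 = -0.2361, so π⊥(m,n) = m -0.2361·n.
candidate 1: (m,n)=(-3,-7) → π∥ = -3-7·λ ≈ -32.6525, π⊥ = -3-7·λ' ≈ -1.3475 ∈ [-1.7, -0.7) ⇒ IN Λ
candidate 2: (m,n)=(-2,-4) → π∥ = -2-4·λ ≈ -18.9443, π⊥ = -2-4·λ' ≈ -1.0557 ∈ [-1.7, -0.7) ⇒ IN Λ
candidate 3: (m,n)=(8,-7) → π∥ = 8-7·λ ≈ -21.6525, π⊥ = 8-7·λ' ≈ 9.6525 ∉ [-1.7, -0.7) ⇒ out
candidate 4: (m,n)=(-6,-7) → π∥ = -6-7·λ ≈ -35.6525, π⊥ = -6-7·λ' ≈ -4.3475 ∉ [-1.7, -0.7) ⇒ out
candidate 5: (m,n)=(0,0) → π∥ = 0+0·λ ≈ 0.0000, π⊥ = 0+0·λ' ≈ 0.0000 ∉ [-1.7, -0.7) ⇒ out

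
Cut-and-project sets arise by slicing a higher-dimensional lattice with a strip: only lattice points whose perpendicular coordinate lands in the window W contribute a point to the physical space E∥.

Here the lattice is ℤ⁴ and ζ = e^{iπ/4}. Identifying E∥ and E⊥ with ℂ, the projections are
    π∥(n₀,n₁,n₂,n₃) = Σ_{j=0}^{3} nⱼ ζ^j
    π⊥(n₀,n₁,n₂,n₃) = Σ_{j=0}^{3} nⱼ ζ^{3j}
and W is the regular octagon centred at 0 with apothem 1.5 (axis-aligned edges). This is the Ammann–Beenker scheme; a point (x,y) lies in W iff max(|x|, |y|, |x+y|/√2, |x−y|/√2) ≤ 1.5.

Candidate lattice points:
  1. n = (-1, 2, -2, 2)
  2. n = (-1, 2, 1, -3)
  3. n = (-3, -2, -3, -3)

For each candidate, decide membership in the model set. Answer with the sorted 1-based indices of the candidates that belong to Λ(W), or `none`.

none

With ζ = e^{iπ/4} the internal vectors are ζ^0,ζ^3,ζ^6,ζ^9.
candidate 1: n = (-1, 2, -2, 2) → π⊥ ≈ (-1.0000, +4.8284); max(|x|,|y|,|x±y|/√2) = 4.8284 > 1.5 ⇒ ∉ W
candidate 2: n = (-1, 2, 1, -3) → π⊥ ≈ (-4.5355, -1.7071); max(|x|,|y|,|x±y|/√2) = 4.5355 > 1.5 ⇒ ∉ W
candidate 3: n = (-3, -2, -3, -3) → π⊥ ≈ (-3.7071, -0.5355); max(|x|,|y|,|x±y|/√2) = 3.7071 > 1.5 ⇒ ∉ W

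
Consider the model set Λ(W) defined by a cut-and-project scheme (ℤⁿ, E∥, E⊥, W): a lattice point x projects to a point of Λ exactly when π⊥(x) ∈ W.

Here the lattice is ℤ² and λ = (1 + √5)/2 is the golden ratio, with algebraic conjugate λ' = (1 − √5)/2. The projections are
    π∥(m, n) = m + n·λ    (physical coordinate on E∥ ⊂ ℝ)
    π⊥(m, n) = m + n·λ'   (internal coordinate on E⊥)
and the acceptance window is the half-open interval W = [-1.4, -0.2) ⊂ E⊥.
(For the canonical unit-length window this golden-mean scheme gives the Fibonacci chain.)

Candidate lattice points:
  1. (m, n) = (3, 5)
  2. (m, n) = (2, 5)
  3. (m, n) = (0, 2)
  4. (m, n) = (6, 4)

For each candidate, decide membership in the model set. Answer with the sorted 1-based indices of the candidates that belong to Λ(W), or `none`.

2, 3

Numerically λ ≈ 1.6180 and λ' = −1/λ ≈ -0.6180.
candidate 1: (m,n)=(3,5) → π∥ = 3+5·λ ≈ 11.0902, π⊥ = 3+5·λ' ≈ -0.0902 ∉ [-1.4, -0.2) ⇒ out
candidate 2: (m,n)=(2,5) → π∥ = 2+5·λ ≈ 10.0902, π⊥ = 2+5·λ' ≈ -1.0902 ∈ [-1.4, -0.2) ⇒ IN Λ
candidate 3: (m,n)=(0,2) → π∥ = 0+2·λ ≈ 3.2361, π⊥ = 0+2·λ' ≈ -1.2361 ∈ [-1.4, -0.2) ⇒ IN Λ
candidate 4: (m,n)=(6,4) → π∥ = 6+4·λ ≈ 12.4721, π⊥ = 6+4·λ' ≈ 3.5279 ∉ [-1.4, -0.2) ⇒ out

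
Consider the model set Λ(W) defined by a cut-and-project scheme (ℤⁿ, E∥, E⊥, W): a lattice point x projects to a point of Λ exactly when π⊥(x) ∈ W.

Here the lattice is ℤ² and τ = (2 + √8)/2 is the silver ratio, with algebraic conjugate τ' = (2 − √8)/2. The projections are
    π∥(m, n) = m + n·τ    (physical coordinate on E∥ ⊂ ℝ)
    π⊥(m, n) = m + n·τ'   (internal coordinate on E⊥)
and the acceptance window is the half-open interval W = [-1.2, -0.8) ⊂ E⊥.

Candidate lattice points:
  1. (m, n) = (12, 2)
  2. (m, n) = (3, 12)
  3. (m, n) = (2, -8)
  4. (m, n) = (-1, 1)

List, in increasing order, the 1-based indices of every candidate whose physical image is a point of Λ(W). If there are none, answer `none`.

none

Compute τ' = (2−√8)/2 = -0.4142, so π⊥(m,n) = m -0.4142·n.
candidate 1: (m,n)=(12,2) → π∥ = 12+2·τ ≈ 16.8284, π⊥ = 12+2·τ' ≈ 11.1716 ∉ [-1.2, -0.8) ⇒ out
candidate 2: (m,n)=(3,12) → π∥ = 3+12·τ ≈ 31.9706, π⊥ = 3+12·τ' ≈ -1.9706 ∉ [-1.2, -0.8) ⇒ out
candidate 3: (m,n)=(2,-8) → π∥ = 2-8·τ ≈ -17.3137, π⊥ = 2-8·τ' ≈ 5.3137 ∉ [-1.2, -0.8) ⇒ out
candidate 4: (m,n)=(-1,1) → π∥ = -1+1·τ ≈ 1.4142, π⊥ = -1+1·τ' ≈ -1.4142 ∉ [-1.2, -0.8) ⇒ out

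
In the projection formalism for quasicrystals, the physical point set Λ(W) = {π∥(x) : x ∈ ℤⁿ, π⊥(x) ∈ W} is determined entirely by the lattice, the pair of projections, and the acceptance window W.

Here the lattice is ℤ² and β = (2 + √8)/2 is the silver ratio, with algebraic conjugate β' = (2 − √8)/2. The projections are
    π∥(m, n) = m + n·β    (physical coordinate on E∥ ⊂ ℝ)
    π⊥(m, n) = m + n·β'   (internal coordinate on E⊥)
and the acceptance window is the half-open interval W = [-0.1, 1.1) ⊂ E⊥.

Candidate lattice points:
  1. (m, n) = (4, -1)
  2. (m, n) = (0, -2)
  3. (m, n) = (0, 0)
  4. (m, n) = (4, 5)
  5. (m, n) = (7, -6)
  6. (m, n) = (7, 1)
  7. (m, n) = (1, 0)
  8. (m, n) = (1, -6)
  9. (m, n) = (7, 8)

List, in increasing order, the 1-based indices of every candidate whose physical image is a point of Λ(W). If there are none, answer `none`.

2, 3, 7

β' = (2−√8)/2 ≈ -0.414214.
#1 (4,-1): internal coord 4 + (-1)·β' = +4.414214; +4.414214 ∉ [-0.1, 1.1) → out
#2 (0,-2): internal coord 0 + (-2)·β' = +0.828427; +0.828427 ∈ [-0.1, 1.1) → IN Λ
#3 (0,0): internal coord 0 + (0)·β' = +0.000000; +0.000000 ∈ [-0.1, 1.1) → IN Λ
#4 (4,5): internal coord 4 + (5)·β' = +1.928932; +1.928932 ∉ [-0.1, 1.1) → out
#5 (7,-6): internal coord 7 + (-6)·β' = +9.485281; +9.485281 ∉ [-0.1, 1.1) → out
#6 (7,1): internal coord 7 + (1)·β' = +6.585786; +6.585786 ∉ [-0.1, 1.1) → out
#7 (1,0): internal coord 1 + (0)·β' = +1.000000; +1.000000 ∈ [-0.1, 1.1) → IN Λ
#8 (1,-6): internal coord 1 + (-6)·β' = +3.485281; +3.485281 ∉ [-0.1, 1.1) → out
#9 (7,8): internal coord 7 + (8)·β' = +3.686292; +3.686292 ∉ [-0.1, 1.1) → out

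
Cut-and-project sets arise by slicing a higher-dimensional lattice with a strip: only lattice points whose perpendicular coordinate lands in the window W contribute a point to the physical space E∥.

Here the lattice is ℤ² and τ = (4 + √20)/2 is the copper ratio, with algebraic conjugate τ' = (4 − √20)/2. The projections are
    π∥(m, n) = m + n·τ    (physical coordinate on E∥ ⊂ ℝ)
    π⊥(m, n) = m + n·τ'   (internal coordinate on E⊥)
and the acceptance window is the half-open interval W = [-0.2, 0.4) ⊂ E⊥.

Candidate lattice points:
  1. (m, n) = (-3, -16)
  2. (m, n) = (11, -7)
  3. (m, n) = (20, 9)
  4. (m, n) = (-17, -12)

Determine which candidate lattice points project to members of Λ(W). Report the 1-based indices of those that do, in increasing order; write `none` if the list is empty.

Compute τ' = (4−√20)/2 = -0.2361, so π⊥(m,n) = m -0.2361·n.
[1] lift (-3,-16): star map gives 0.7771; window check -0.2 ≤ 0.7771 < 0.4 is false → out
[2] lift (11,-7): star map gives 12.6525; window check -0.2 ≤ 12.6525 < 0.4 is false → out
[3] lift (20,9): star map gives 17.8754; window check -0.2 ≤ 17.8754 < 0.4 is false → out
[4] lift (-17,-12): star map gives -14.1672; window check -0.2 ≤ -14.1672 < 0.4 is false → out

none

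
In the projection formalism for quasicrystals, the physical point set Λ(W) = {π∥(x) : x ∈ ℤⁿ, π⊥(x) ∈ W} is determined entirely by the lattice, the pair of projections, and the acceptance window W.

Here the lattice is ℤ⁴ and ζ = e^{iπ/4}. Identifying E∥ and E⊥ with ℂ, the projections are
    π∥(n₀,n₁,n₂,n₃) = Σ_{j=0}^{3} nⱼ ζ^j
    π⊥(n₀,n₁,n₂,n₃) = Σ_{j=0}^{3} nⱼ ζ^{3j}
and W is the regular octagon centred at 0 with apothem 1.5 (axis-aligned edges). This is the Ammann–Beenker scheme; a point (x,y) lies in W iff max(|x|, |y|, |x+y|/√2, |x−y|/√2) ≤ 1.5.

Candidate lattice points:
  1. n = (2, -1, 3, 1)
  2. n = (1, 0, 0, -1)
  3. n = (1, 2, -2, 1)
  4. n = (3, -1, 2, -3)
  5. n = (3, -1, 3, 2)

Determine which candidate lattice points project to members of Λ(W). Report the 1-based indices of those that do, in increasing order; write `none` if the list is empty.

2

π⊥(n) = n₀ + n₁ζ³ + n₂ζ⁶ + n₃ζ⁹ where ζ = e^{iπ/4}.
candidate 1: n = (2, -1, 3, 1) → π⊥ ≈ (+3.414214, -3.000000); max(|x|,|y|,|x±y|/√2) = 4.535534 > 1.5 ⇒ ∉ W
candidate 2: n = (1, 0, 0, -1) → π⊥ ≈ (+0.292893, -0.707107); max(|x|,|y|,|x±y|/√2) = 0.707107 ≤ 1.5 ⇒ ∈ W
candidate 3: n = (1, 2, -2, 1) → π⊥ ≈ (+0.292893, +4.121320); max(|x|,|y|,|x±y|/√2) = 4.121320 > 1.5 ⇒ ∉ W
candidate 4: n = (3, -1, 2, -3) → π⊥ ≈ (+1.585786, -4.828427); max(|x|,|y|,|x±y|/√2) = 4.828427 > 1.5 ⇒ ∉ W
candidate 5: n = (3, -1, 3, 2) → π⊥ ≈ (+5.121320, -2.292893); max(|x|,|y|,|x±y|/√2) = 5.242641 > 1.5 ⇒ ∉ W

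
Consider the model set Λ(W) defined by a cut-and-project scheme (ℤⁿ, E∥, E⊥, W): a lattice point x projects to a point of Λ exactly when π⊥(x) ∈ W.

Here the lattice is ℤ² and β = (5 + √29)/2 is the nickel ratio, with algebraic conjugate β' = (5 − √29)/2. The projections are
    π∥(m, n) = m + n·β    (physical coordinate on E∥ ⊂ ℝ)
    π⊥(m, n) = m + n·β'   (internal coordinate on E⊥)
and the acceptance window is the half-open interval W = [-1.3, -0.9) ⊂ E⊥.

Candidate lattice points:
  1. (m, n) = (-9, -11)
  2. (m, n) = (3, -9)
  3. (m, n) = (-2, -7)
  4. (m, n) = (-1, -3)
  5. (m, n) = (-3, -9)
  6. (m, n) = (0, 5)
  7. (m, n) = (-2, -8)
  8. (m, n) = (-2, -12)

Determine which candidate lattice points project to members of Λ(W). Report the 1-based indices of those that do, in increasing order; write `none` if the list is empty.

5, 6

Numerically β ≈ 5.19258 and β' = −1/β ≈ -0.19258.
candidate 1: (m,n)=(-9,-11) → π∥ = -9-11·β ≈ -66.11841, π⊥ = -9-11·β' ≈ -6.88159 ∉ [-1.3, -0.9) ⇒ out
candidate 2: (m,n)=(3,-9) → π∥ = 3-9·β ≈ -43.73324, π⊥ = 3-9·β' ≈ 4.73324 ∉ [-1.3, -0.9) ⇒ out
candidate 3: (m,n)=(-2,-7) → π∥ = -2-7·β ≈ -38.34808, π⊥ = -2-7·β' ≈ -0.65192 ∉ [-1.3, -0.9) ⇒ out
candidate 4: (m,n)=(-1,-3) → π∥ = -1-3·β ≈ -16.57775, π⊥ = -1-3·β' ≈ -0.42225 ∉ [-1.3, -0.9) ⇒ out
candidate 5: (m,n)=(-3,-9) → π∥ = -3-9·β ≈ -49.73324, π⊥ = -3-9·β' ≈ -1.26676 ∈ [-1.3, -0.9) ⇒ IN Λ
candidate 6: (m,n)=(0,5) → π∥ = 0+5·β ≈ 25.96291, π⊥ = 0+5·β' ≈ -0.96291 ∈ [-1.3, -0.9) ⇒ IN Λ
candidate 7: (m,n)=(-2,-8) → π∥ = -2-8·β ≈ -43.54066, π⊥ = -2-8·β' ≈ -0.45934 ∉ [-1.3, -0.9) ⇒ out
candidate 8: (m,n)=(-2,-12) → π∥ = -2-12·β ≈ -64.31099, π⊥ = -2-12·β' ≈ 0.31099 ∉ [-1.3, -0.9) ⇒ out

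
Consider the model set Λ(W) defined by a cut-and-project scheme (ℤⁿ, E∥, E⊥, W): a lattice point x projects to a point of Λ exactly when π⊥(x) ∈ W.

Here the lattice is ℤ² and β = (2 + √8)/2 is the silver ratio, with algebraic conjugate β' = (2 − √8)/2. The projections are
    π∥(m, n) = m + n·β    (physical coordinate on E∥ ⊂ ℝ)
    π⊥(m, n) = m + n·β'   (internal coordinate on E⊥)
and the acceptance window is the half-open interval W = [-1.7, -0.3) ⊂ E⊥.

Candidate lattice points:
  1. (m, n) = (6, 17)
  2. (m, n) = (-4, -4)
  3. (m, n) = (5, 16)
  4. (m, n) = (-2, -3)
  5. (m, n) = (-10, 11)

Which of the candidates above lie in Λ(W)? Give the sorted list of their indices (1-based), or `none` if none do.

Compute β' = (2−√8)/2 = -0.4142, so π⊥(m,n) = m -0.4142·n.
candidate 1: (m,n)=(6,17) → π∥ = 6+17·β ≈ 47.0416, π⊥ = 6+17·β' ≈ -1.0416 ∈ [-1.7, -0.3) ⇒ IN Λ
candidate 2: (m,n)=(-4,-4) → π∥ = -4-4·β ≈ -13.6569, π⊥ = -4-4·β' ≈ -2.3431 ∉ [-1.7, -0.3) ⇒ out
candidate 3: (m,n)=(5,16) → π∥ = 5+16·β ≈ 43.6274, π⊥ = 5+16·β' ≈ -1.6274 ∈ [-1.7, -0.3) ⇒ IN Λ
candidate 4: (m,n)=(-2,-3) → π∥ = -2-3·β ≈ -9.2426, π⊥ = -2-3·β' ≈ -0.7574 ∈ [-1.7, -0.3) ⇒ IN Λ
candidate 5: (m,n)=(-10,11) → π∥ = -10+11·β ≈ 16.5563, π⊥ = -10+11·β' ≈ -14.5563 ∉ [-1.7, -0.3) ⇒ out

1, 3, 4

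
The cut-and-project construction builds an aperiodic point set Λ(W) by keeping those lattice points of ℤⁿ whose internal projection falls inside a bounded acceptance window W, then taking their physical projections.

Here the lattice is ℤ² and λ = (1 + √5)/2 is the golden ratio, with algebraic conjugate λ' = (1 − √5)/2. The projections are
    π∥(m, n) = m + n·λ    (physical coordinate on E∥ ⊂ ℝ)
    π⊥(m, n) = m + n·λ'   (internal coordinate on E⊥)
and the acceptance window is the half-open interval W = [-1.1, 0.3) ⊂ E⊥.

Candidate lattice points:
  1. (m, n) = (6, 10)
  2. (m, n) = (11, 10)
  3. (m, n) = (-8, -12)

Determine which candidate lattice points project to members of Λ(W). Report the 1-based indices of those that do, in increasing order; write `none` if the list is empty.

1, 3

λ' = (1−√5)/2 ≈ -0.618034.
#1 (6,10): internal coord 6 + (10)·λ' = -0.180340; -0.180340 ∈ [-1.1, 0.3) → IN Λ
#2 (11,10): internal coord 11 + (10)·λ' = +4.819660; +4.819660 ∉ [-1.1, 0.3) → out
#3 (-8,-12): internal coord -8 + (-12)·λ' = -0.583592; -0.583592 ∈ [-1.1, 0.3) → IN Λ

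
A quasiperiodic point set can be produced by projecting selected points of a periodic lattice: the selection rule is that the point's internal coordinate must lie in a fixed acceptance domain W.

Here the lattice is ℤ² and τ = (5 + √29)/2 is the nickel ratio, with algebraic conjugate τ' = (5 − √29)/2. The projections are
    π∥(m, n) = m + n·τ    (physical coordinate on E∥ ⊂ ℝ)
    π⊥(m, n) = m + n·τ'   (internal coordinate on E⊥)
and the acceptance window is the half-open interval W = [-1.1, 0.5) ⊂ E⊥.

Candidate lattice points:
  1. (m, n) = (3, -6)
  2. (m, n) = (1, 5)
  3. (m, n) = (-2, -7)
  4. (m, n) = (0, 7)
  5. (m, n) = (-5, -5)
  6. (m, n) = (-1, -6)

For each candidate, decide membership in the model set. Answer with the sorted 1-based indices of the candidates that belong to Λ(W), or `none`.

Compute τ' = (5−√29)/2 = -0.192582, so π⊥(m,n) = m -0.192582·n.
candidate 1: (m,n)=(3,-6) → π∥ = 3-6·τ ≈ -28.155494, π⊥ = 3-6·τ' ≈ 4.155494 ∉ [-1.1, 0.5) ⇒ out
candidate 2: (m,n)=(1,5) → π∥ = 1+5·τ ≈ 26.962912, π⊥ = 1+5·τ' ≈ 0.037088 ∈ [-1.1, 0.5) ⇒ IN Λ
candidate 3: (m,n)=(-2,-7) → π∥ = -2-7·τ ≈ -38.348077, π⊥ = -2-7·τ' ≈ -0.651923 ∈ [-1.1, 0.5) ⇒ IN Λ
candidate 4: (m,n)=(0,7) → π∥ = 0+7·τ ≈ 36.348077, π⊥ = 0+7·τ' ≈ -1.348077 ∉ [-1.1, 0.5) ⇒ out
candidate 5: (m,n)=(-5,-5) → π∥ = -5-5·τ ≈ -30.962912, π⊥ = -5-5·τ' ≈ -4.037088 ∉ [-1.1, 0.5) ⇒ out
candidate 6: (m,n)=(-1,-6) → π∥ = -1-6·τ ≈ -32.155494, π⊥ = -1-6·τ' ≈ 0.155494 ∈ [-1.1, 0.5) ⇒ IN Λ

2, 3, 6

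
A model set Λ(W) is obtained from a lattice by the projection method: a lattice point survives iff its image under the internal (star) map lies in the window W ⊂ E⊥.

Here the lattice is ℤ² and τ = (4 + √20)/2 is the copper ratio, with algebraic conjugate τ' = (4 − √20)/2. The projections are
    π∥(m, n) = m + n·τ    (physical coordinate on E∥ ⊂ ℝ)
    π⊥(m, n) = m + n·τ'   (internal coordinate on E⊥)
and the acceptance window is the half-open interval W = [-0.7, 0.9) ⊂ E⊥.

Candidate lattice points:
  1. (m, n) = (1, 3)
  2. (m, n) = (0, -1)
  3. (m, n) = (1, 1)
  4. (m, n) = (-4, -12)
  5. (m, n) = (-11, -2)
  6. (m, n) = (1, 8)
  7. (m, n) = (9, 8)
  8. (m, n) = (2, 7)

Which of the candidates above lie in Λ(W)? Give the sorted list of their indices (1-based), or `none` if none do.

Compute τ' = (4−√20)/2 = -0.2361, so π⊥(m,n) = m -0.2361·n.
candidate 1: (m,n)=(1,3) → π∥ = 1+3·τ ≈ 13.7082, π⊥ = 1+3·τ' ≈ 0.2918 ∈ [-0.7, 0.9) ⇒ IN Λ
candidate 2: (m,n)=(0,-1) → π∥ = 0-1·τ ≈ -4.2361, π⊥ = 0-1·τ' ≈ 0.2361 ∈ [-0.7, 0.9) ⇒ IN Λ
candidate 3: (m,n)=(1,1) → π∥ = 1+1·τ ≈ 5.2361, π⊥ = 1+1·τ' ≈ 0.7639 ∈ [-0.7, 0.9) ⇒ IN Λ
candidate 4: (m,n)=(-4,-12) → π∥ = -4-12·τ ≈ -54.8328, π⊥ = -4-12·τ' ≈ -1.1672 ∉ [-0.7, 0.9) ⇒ out
candidate 5: (m,n)=(-11,-2) → π∥ = -11-2·τ ≈ -19.4721, π⊥ = -11-2·τ' ≈ -10.5279 ∉ [-0.7, 0.9) ⇒ out
candidate 6: (m,n)=(1,8) → π∥ = 1+8·τ ≈ 34.8885, π⊥ = 1+8·τ' ≈ -0.8885 ∉ [-0.7, 0.9) ⇒ out
candidate 7: (m,n)=(9,8) → π∥ = 9+8·τ ≈ 42.8885, π⊥ = 9+8·τ' ≈ 7.1115 ∉ [-0.7, 0.9) ⇒ out
candidate 8: (m,n)=(2,7) → π∥ = 2+7·τ ≈ 31.6525, π⊥ = 2+7·τ' ≈ 0.3475 ∈ [-0.7, 0.9) ⇒ IN Λ

1, 2, 3, 8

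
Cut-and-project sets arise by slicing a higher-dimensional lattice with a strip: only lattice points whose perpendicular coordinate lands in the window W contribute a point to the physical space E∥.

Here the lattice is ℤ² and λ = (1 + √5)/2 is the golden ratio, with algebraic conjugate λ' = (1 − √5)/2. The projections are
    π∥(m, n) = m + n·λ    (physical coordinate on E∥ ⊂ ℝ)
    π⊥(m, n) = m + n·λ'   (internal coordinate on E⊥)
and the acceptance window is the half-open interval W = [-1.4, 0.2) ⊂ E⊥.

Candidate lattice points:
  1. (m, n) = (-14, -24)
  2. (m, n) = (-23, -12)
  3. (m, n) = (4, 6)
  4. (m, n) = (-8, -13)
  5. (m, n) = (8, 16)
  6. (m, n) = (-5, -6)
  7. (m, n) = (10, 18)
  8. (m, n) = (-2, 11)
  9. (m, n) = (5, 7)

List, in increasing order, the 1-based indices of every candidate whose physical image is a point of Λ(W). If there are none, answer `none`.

4, 6, 7

λ' = (1−√5)/2 ≈ -0.6180.
[1] lift (-14,-24): star map gives 0.8328; window check -1.4 ≤ 0.8328 < 0.2 is false → out
[2] lift (-23,-12): star map gives -15.5836; window check -1.4 ≤ -15.5836 < 0.2 is false → out
[3] lift (4,6): star map gives 0.2918; window check -1.4 ≤ 0.2918 < 0.2 is false → out
[4] lift (-8,-13): star map gives 0.0344; window check -1.4 ≤ 0.0344 < 0.2 is true → IN Λ
[5] lift (8,16): star map gives -1.8885; window check -1.4 ≤ -1.8885 < 0.2 is false → out
[6] lift (-5,-6): star map gives -1.2918; window check -1.4 ≤ -1.2918 < 0.2 is true → IN Λ
[7] lift (10,18): star map gives -1.1246; window check -1.4 ≤ -1.1246 < 0.2 is true → IN Λ
[8] lift (-2,11): star map gives -8.7984; window check -1.4 ≤ -8.7984 < 0.2 is false → out
[9] lift (5,7): star map gives 0.6738; window check -1.4 ≤ 0.6738 < 0.2 is false → out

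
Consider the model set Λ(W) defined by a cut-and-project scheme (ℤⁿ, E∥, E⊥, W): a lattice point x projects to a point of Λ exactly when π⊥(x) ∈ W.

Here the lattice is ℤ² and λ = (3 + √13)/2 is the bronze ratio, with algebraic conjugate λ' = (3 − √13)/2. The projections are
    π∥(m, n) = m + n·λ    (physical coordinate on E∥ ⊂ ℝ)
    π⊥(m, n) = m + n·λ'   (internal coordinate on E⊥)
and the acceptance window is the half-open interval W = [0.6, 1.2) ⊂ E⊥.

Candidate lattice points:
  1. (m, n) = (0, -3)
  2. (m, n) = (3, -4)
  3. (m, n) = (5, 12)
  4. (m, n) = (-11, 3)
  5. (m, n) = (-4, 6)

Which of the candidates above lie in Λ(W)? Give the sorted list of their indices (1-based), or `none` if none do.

1

Compute λ' = (3−√13)/2 = -0.30278, so π⊥(m,n) = m -0.30278·n.
[1] lift (0,-3): star map gives 0.90833; window check 0.6 ≤ 0.90833 < 1.2 is true → IN Λ
[2] lift (3,-4): star map gives 4.21110; window check 0.6 ≤ 4.21110 < 1.2 is false → out
[3] lift (5,12): star map gives 1.36669; window check 0.6 ≤ 1.36669 < 1.2 is false → out
[4] lift (-11,3): star map gives -11.90833; window check 0.6 ≤ -11.90833 < 1.2 is false → out
[5] lift (-4,6): star map gives -5.81665; window check 0.6 ≤ -5.81665 < 1.2 is false → out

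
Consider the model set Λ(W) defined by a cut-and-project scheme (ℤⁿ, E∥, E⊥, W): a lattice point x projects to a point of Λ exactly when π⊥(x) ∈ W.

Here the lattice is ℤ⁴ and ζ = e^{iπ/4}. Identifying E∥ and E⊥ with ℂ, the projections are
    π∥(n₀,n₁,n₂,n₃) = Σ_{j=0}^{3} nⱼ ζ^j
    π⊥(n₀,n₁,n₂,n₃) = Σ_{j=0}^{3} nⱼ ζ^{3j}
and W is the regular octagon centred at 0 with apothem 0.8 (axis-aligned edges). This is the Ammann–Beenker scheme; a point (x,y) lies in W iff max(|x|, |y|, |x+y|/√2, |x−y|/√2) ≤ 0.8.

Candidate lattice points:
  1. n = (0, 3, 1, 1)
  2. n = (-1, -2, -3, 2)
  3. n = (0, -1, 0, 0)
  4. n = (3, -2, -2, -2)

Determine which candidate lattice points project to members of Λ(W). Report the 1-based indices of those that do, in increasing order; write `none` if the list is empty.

none

With ζ = e^{iπ/4} the internal vectors are ζ^0,ζ^3,ζ^6,ζ^9.
candidate 1: n = (0, 3, 1, 1) → π⊥ ≈ (-1.414214, +1.828427); max(|x|,|y|,|x±y|/√2) = 2.292893 > 0.8 ⇒ ∉ W
candidate 2: n = (-1, -2, -3, 2) → π⊥ ≈ (+1.828427, +3.000000); max(|x|,|y|,|x±y|/√2) = 3.414214 > 0.8 ⇒ ∉ W
candidate 3: n = (0, -1, 0, 0) → π⊥ ≈ (+0.707107, -0.707107); max(|x|,|y|,|x±y|/√2) = 1.000000 > 0.8 ⇒ ∉ W
candidate 4: n = (3, -2, -2, -2) → π⊥ ≈ (+3.000000, -0.828427); max(|x|,|y|,|x±y|/√2) = 3.000000 > 0.8 ⇒ ∉ W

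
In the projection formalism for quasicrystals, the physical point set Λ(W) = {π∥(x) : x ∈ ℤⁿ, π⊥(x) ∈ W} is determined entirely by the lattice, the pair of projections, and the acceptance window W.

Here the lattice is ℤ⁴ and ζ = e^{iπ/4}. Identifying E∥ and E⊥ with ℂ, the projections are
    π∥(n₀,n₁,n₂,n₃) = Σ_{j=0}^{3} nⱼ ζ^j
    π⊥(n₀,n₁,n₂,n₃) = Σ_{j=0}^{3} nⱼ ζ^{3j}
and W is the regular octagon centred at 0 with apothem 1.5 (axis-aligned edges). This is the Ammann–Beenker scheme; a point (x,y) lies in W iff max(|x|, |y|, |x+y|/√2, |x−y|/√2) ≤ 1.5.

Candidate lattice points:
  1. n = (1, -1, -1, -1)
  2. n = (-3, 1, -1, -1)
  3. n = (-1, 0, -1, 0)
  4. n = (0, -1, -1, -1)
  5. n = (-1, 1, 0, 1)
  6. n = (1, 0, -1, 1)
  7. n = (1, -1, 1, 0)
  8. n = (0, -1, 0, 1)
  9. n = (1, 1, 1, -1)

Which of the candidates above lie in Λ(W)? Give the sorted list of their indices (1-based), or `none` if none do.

1, 3, 4, 8, 9

With ζ = e^{iπ/4} the internal vectors are ζ^0,ζ^3,ζ^6,ζ^9.
candidate 1: n = (1, -1, -1, -1) → π⊥ ≈ (+1.0000, -0.4142); max(|x|,|y|,|x±y|/√2) = 1.0000 ≤ 1.5 ⇒ ∈ W
candidate 2: n = (-3, 1, -1, -1) → π⊥ ≈ (-4.4142, +1.0000); max(|x|,|y|,|x±y|/√2) = 4.4142 > 1.5 ⇒ ∉ W
candidate 3: n = (-1, 0, -1, 0) → π⊥ ≈ (-1.0000, +1.0000); max(|x|,|y|,|x±y|/√2) = 1.4142 ≤ 1.5 ⇒ ∈ W
candidate 4: n = (0, -1, -1, -1) → π⊥ ≈ (+0.0000, -0.4142); max(|x|,|y|,|x±y|/√2) = 0.4142 ≤ 1.5 ⇒ ∈ W
candidate 5: n = (-1, 1, 0, 1) → π⊥ ≈ (-1.0000, +1.4142); max(|x|,|y|,|x±y|/√2) = 1.7071 > 1.5 ⇒ ∉ W
candidate 6: n = (1, 0, -1, 1) → π⊥ ≈ (+1.7071, +1.7071); max(|x|,|y|,|x±y|/√2) = 2.4142 > 1.5 ⇒ ∉ W
candidate 7: n = (1, -1, 1, 0) → π⊥ ≈ (+1.7071, -1.7071); max(|x|,|y|,|x±y|/√2) = 2.4142 > 1.5 ⇒ ∉ W
candidate 8: n = (0, -1, 0, 1) → π⊥ ≈ (+1.4142, +0.0000); max(|x|,|y|,|x±y|/√2) = 1.4142 ≤ 1.5 ⇒ ∈ W
candidate 9: n = (1, 1, 1, -1) → π⊥ ≈ (-0.4142, -1.0000); max(|x|,|y|,|x±y|/√2) = 1.0000 ≤ 1.5 ⇒ ∈ W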